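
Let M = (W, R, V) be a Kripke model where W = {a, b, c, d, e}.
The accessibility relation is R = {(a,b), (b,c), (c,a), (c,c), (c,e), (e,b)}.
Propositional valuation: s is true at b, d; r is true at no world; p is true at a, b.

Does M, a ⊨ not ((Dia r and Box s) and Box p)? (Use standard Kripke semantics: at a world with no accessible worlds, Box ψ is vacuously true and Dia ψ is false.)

Recall that Box ψ holds at a world iff ψ holds at every accessible world, and Dia ψ holds iff ψ holds at some accessible world.
At a: (Dia r and Box s) and Box p is false, so not ((Dia r and Box s) and Box p) is true.
  At a: Dia r and Box s is false, Box p is true, so (Dia r and Box s) and Box p is false.
    At a: Dia r is false, Box s is true, so Dia r and Box s is false.
      At a: Dia r requires r at some successor in {b}.
        At b: r is false.
      So Dia r is false at a.
      At a: Box s requires s at every successor {b}.
        At b: s is true.
      So Box s is true at a.
    At a: Box p requires p at every successor {b}.
      At b: p is true.
    So Box p is true at a.

Yes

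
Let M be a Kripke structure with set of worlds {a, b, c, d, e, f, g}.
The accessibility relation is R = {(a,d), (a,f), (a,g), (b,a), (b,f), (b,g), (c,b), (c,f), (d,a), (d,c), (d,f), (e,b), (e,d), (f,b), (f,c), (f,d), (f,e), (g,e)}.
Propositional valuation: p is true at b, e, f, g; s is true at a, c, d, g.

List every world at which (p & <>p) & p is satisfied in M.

Recall that <>ψ holds at a world iff ψ holds at some accessible world.
Let φ = (p & <>p) & p. Evaluate φ at each world:
  a (successors {d, f, g}): φ is false.
  b (successors {a, f, g}): φ is true.
  c (successors {b, f}): φ is false.
  d (successors {a, c, f}): φ is false.
  e (successors {b, d}): φ is true.
  f (successors {b, c, d, e}): φ is true.
  g (successors {e}): φ is true.
For instance, at g:
  At g: p & <>p is true, p is true, so (p & <>p) & p is true.
    At g: p is true, <>p is true, so p & <>p is true.
      At g: <>p requires p at some successor in {e}.
        p holds at e, so <>p is true at g.
Satisfying worlds: {b, e, f, g}

b, e, f, g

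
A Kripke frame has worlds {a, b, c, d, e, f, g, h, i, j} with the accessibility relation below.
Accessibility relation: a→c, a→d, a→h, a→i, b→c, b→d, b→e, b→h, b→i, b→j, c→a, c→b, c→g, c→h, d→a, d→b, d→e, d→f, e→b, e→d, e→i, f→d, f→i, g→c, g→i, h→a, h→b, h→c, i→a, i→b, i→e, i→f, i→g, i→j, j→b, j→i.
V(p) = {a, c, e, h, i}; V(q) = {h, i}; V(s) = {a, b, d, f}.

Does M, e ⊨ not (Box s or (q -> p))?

Recall that Box ψ holds at a world iff ψ holds at every accessible world, and Dia ψ holds iff ψ holds at some accessible world.
At e: Box s or (q -> p) is true, so not (Box s or (q -> p)) is false.
  At e: Box s is false, q -> p is true, so Box s or (q -> p) is true.
    At e: Box s requires s at every successor {b, d, i}.
      s fails at i, so Box s is false at e.

No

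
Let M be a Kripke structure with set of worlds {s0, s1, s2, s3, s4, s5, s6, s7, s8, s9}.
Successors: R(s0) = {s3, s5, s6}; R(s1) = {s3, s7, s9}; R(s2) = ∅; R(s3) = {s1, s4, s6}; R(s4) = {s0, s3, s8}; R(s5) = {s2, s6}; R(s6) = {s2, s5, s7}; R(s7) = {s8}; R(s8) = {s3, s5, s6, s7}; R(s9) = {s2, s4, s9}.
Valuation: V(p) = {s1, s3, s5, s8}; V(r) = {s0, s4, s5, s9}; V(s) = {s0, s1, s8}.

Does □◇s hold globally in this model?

Let φ = □◇s. Evaluate φ at each world:
  s0 (successors {s3, s5, s6}): φ is false.
  s1 (successors {s3, s7, s9}): φ is false.
  s2 (successors ∅): φ is true.
  s3 (successors {s1, s4, s6}): φ is false.
  s4 (successors {s0, s3, s8}): φ is false.
  s5 (successors {s2, s6}): φ is false.
  s6 (successors {s2, s5, s7}): φ is false.
  s7 (successors {s8}): φ is false.
  s8 (successors {s3, s5, s6, s7}): φ is false.
  s9 (successors {s2, s4, s9}): φ is false.
Detail at s0 (counterexample):
  At s0: □◇s requires ◇s at every successor {s3, s5, s6}.
    ◇s fails at s5, so □◇s is false at s0.
      At s5: ◇s requires s at some successor in {s2, s6}.
        At s2: s is false.
        At s6: s is false.
      So ◇s is false at s5.

No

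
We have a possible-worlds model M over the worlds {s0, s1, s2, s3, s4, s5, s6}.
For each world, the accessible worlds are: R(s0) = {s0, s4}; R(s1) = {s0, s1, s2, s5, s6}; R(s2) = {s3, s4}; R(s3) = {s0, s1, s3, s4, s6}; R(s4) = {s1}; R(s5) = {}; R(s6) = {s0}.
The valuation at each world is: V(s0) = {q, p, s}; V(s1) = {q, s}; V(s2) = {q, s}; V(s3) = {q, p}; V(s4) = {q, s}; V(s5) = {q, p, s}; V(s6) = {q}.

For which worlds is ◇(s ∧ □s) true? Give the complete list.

s0, s1, s2, s3, s6

Let φ = ◇(s ∧ □s). Evaluate φ at each world:
  s0 (successors {s0, s4}): φ is true.
  s1 (successors {s0, s1, s2, s5, s6}): φ is true.
  s2 (successors {s3, s4}): φ is true.
  s3 (successors {s0, s1, s3, s4, s6}): φ is true.
  s4 (successors {s1}): φ is false.
  s5 (successors ∅): φ is false.
  s6 (successors {s0}): φ is true.
For instance, at s2:
  At s2: ◇(s ∧ □s) requires s ∧ □s at some successor in {s3, s4}.
    s ∧ □s holds at s4, so ◇(s ∧ □s) is true at s2.
      At s4: s is true, □s is true, so s ∧ □s is true.
Satisfying worlds: {s0, s1, s2, s3, s6}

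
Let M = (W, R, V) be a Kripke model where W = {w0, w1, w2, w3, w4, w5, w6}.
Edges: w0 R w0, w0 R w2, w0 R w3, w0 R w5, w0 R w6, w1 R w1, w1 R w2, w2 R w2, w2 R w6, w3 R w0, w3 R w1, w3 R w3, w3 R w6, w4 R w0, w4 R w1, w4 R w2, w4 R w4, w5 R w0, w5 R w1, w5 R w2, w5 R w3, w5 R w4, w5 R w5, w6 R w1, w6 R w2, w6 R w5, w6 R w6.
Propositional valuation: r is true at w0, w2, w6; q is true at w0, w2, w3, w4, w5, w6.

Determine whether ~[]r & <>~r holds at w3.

At w3: ~[]r is true, <>~r is true, so ~[]r & <>~r is true.
  At w3: []r is false, so ~[]r is true.
    At w3: []r requires r at every successor {w0, w1, w3, w6}.
      r fails at w1, so []r is false at w3.
  At w3: <>~r requires ~r at some successor in {w0, w1, w3, w6}.
    ~r holds at w1, so <>~r is true at w3.

Yes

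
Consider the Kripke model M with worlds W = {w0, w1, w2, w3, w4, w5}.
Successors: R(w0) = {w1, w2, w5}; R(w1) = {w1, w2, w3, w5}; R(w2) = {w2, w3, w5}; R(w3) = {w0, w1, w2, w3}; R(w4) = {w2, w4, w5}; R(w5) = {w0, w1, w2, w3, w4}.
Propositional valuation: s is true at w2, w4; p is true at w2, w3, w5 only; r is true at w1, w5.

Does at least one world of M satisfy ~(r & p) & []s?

No

Let φ = ~(r & p) & []s. Evaluate φ at each world:
  w0 (successors {w1, w2, w5}): φ is false.
  w1 (successors {w1, w2, w3, w5}): φ is false.
  w2 (successors {w2, w3, w5}): φ is false.
  w3 (successors {w0, w1, w2, w3}): φ is false.
  w4 (successors {w2, w4, w5}): φ is false.
  w5 (successors {w0, w1, w2, w3, w4}): φ is false.
For instance, at w3:
  At w3: ~(r & p) is true, []s is false, so ~(r & p) & []s is false.
    At w3: []s requires s at every successor {w0, w1, w2, w3}.
      s fails at w0, so []s is false at w3.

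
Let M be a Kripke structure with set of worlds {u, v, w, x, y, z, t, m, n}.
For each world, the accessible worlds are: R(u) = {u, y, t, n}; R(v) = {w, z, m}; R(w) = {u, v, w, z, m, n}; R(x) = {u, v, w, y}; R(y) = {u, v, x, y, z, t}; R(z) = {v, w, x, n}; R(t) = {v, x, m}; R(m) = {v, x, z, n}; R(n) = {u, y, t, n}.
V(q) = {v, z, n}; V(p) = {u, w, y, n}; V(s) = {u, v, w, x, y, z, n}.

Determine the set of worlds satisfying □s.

Let φ = □s. Evaluate φ at each world:
  u (successors {u, y, t, n}): φ is false.
  v (successors {w, z, m}): φ is false.
  w (successors {u, v, w, z, m, n}): φ is false.
  x (successors {u, v, w, y}): φ is true.
  y (successors {u, v, x, y, z, t}): φ is false.
  z (successors {v, w, x, n}): φ is true.
  t (successors {v, x, m}): φ is false.
  m (successors {v, x, z, n}): φ is true.
  n (successors {u, y, t, n}): φ is false.
For instance, at w:
  At w: □s requires s at every successor {u, v, w, z, m, n}.
    s fails at m, so □s is false at w.
Satisfying worlds: {x, z, m}

x, z, m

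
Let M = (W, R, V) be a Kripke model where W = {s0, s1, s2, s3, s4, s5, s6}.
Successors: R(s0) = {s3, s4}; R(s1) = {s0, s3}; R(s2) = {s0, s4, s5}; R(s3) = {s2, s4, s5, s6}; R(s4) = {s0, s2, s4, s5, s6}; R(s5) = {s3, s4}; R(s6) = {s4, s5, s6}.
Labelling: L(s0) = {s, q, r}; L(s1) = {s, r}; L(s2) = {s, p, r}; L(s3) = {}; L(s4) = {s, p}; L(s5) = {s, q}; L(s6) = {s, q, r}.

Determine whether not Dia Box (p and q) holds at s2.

At s2: Dia Box (p and q) is false, so not Dia Box (p and q) is true.
  At s2: Dia Box (p and q) requires Box (p and q) at some successor in {s0, s4, s5}.
    At s0: Box (p and q) is false.
    At s4: Box (p and q) is false.
    At s5: Box (p and q) is false.
  So Dia Box (p and q) is false at s2.

Yes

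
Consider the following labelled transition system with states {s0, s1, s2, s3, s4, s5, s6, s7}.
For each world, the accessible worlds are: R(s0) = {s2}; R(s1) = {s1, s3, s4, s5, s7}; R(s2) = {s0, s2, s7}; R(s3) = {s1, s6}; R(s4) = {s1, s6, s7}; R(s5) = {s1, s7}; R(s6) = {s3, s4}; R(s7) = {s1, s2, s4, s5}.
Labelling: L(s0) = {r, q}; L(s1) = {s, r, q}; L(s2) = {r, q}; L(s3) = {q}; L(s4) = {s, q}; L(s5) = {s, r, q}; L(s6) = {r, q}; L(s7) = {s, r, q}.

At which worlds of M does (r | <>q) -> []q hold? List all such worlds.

s0, s1, s2, s3, s4, s5, s6, s7

Recall that []ψ holds at a world iff ψ holds at every accessible world, and <>ψ holds iff ψ holds at some accessible world.
Let φ = (r | <>q) -> []q. Evaluate φ at each world:
  s0 (successors {s2}): φ is true.
  s1 (successors {s1, s3, s4, s5, s7}): φ is true.
  s2 (successors {s0, s2, s7}): φ is true.
  s3 (successors {s1, s6}): φ is true.
  s4 (successors {s1, s6, s7}): φ is true.
  s5 (successors {s1, s7}): φ is true.
  s6 (successors {s3, s4}): φ is true.
  s7 (successors {s1, s2, s4, s5}): φ is true.
For instance, at s5:
  At s5: r | <>q is true, []q is true, so (r | <>q) -> []q is true.
    At s5: r is true, <>q is true, so r | <>q is true.
      At s5: <>q requires q at some successor in {s1, s7}.
        q holds at s1, so <>q is true at s5.
    At s5: []q requires q at every successor {s1, s7}.
      At s1: q is true.
      At s7: q is true.
    So []q is true at s5.
Satisfying worlds: {s0, s1, s2, s3, s4, s5, s6, s7}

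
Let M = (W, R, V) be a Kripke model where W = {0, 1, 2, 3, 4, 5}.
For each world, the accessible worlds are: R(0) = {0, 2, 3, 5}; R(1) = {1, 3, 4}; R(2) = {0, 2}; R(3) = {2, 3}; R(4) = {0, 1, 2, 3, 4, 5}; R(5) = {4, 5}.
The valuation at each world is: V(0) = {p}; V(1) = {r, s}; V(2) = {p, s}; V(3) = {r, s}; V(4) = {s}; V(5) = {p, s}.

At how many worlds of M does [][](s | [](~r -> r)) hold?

0

Let φ = [][](s | [](~r -> r)). Evaluate φ at each world:
  0 (successors {0, 2, 3, 5}): φ is false.
  1 (successors {1, 3, 4}): φ is false.
  2 (successors {0, 2}): φ is false.
  3 (successors {2, 3}): φ is false.
  4 (successors {0, 1, 2, 3, 4, 5}): φ is false.
  5 (successors {4, 5}): φ is false.
For instance, at 1:
  At 1: [][](s | [](~r -> r)) requires [](s | [](~r -> r)) at every successor {1, 3, 4}.
    [](s | [](~r -> r)) fails at 4, so [][](s | [](~r -> r)) is false at 1.
      At 4: [](s | [](~r -> r)) requires s | [](~r -> r) at every successor {0, 1, 2, 3, 4, 5}.
        s | [](~r -> r) fails at 0, so [](s | [](~r -> r)) is false at 4.
Satisfying worlds: none.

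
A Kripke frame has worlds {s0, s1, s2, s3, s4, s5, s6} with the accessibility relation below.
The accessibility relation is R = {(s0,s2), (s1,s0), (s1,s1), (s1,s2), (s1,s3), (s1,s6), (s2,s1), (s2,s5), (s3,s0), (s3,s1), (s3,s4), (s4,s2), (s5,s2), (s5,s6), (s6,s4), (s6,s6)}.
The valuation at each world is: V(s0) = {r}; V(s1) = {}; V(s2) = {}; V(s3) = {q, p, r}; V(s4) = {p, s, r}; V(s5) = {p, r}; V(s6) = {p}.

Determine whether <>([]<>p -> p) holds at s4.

At s4: <>([]<>p -> p) requires []<>p -> p at some successor in {s2}.
  At s2: []<>p -> p is false.
So <>([]<>p -> p) is false at s4.

No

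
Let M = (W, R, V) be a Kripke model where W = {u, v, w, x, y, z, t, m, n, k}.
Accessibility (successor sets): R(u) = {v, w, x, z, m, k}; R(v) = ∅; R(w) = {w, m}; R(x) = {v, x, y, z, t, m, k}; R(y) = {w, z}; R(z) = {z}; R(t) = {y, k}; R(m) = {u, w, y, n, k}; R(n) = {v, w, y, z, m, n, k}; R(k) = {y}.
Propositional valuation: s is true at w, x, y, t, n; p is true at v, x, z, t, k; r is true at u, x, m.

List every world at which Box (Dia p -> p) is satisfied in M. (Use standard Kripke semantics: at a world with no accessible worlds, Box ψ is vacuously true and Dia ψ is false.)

v, y, z

Let φ = Box (Dia p -> p). Evaluate φ at each world:
  u (successors {v, w, x, z, m, k}): φ is false.
  v (successors ∅): φ is true.
  w (successors {w, m}): φ is false.
  x (successors {v, x, y, z, t, m, k}): φ is false.
  y (successors {w, z}): φ is true.
  z (successors {z}): φ is true.
  t (successors {y, k}): φ is false.
  m (successors {u, w, y, n, k}): φ is false.
  n (successors {v, w, y, z, m, n, k}): φ is false.
  k (successors {y}): φ is false.
For instance, at n:
  At n: Box (Dia p -> p) requires Dia p -> p at every successor {v, w, y, z, m, n, k}.
    Dia p -> p fails at y, so Box (Dia p -> p) is false at n.
      At y: Dia p is true, p is false, so Dia p -> p is false.
Satisfying worlds: {v, y, z}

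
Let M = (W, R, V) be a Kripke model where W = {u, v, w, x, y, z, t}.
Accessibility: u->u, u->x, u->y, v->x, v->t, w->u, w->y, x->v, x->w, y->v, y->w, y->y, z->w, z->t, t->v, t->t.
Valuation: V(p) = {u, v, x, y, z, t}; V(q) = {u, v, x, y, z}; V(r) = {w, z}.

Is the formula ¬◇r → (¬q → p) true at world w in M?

At w: ¬◇r is true, ¬q → p is false, so ¬◇r → (¬q → p) is false.
  At w: ◇r is false, so ¬◇r is true.
    At w: ◇r requires r at some successor in {u, y}.
      At u: r is false.
      At y: r is false.
    So ◇r is false at w.

No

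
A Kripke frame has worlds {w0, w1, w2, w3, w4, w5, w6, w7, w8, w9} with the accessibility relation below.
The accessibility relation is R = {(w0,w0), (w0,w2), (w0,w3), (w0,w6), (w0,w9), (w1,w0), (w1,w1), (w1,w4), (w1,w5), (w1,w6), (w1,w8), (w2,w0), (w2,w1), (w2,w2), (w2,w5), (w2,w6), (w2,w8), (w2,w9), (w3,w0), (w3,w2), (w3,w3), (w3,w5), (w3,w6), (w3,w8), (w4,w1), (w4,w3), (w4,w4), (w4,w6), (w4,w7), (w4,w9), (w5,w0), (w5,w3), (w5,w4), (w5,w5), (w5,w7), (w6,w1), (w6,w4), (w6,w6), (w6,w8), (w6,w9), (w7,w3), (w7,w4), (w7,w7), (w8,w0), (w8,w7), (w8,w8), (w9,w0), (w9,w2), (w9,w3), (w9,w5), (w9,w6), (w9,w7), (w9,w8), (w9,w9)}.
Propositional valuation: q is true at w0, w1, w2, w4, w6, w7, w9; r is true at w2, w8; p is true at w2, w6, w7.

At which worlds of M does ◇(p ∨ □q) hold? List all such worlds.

w0, w1, w2, w3, w4, w5, w6, w7, w8, w9

Let φ = ◇(p ∨ □q). Evaluate φ at each world:
  w0 (successors {w0, w2, w3, w6, w9}): φ is true.
  w1 (successors {w0, w1, w4, w5, w6, w8}): φ is true.
  w2 (successors {w0, w1, w2, w5, w6, w8, w9}): φ is true.
  w3 (successors {w0, w2, w3, w5, w6, w8}): φ is true.
  w4 (successors {w1, w3, w4, w6, w7, w9}): φ is true.
  w5 (successors {w0, w3, w4, w5, w7}): φ is true.
  w6 (successors {w1, w4, w6, w8, w9}): φ is true.
  w7 (successors {w3, w4, w7}): φ is true.
  w8 (successors {w0, w7, w8}): φ is true.
  w9 (successors {w0, w2, w3, w5, w6, w7, w8, w9}): φ is true.
For instance, at w8:
  At w8: ◇(p ∨ □q) requires p ∨ □q at some successor in {w0, w7, w8}.
    p ∨ □q holds at w7, so ◇(p ∨ □q) is true at w8.
      At w7: p is true, □q is false, so p ∨ □q is true.
Satisfying worlds: {w0, w1, w2, w3, w4, w5, w6, w7, w8, w9}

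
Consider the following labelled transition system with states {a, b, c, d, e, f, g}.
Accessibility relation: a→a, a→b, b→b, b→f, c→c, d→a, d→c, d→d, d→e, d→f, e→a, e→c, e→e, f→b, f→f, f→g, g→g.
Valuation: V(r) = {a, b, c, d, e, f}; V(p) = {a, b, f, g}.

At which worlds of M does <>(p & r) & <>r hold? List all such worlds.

a, b, d, e, f

Let φ = <>(p & r) & <>r. Evaluate φ at each world:
  a (successors {a, b}): φ is true.
  b (successors {b, f}): φ is true.
  c (successors {c}): φ is false.
  d (successors {a, c, d, e, f}): φ is true.
  e (successors {a, c, e}): φ is true.
  f (successors {b, f, g}): φ is true.
  g (successors {g}): φ is false.
For instance, at b:
  At b: <>(p & r) is true, <>r is true, so <>(p & r) & <>r is true.
    At b: <>(p & r) requires p & r at some successor in {b, f}.
      p & r holds at b, so <>(p & r) is true at b.
    At b: <>r requires r at some successor in {b, f}.
      r holds at b, so <>r is true at b.
Satisfying worlds: {a, b, d, e, f}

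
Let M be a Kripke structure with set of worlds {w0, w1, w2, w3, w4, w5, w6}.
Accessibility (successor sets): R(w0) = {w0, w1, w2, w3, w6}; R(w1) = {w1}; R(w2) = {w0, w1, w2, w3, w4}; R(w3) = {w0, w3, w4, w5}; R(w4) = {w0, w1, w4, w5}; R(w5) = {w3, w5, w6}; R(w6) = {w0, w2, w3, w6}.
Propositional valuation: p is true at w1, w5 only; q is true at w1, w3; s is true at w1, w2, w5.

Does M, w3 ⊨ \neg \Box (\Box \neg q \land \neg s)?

At w3: \Box (\Box \neg q \land \neg s) is false, so \neg \Box (\Box \neg q \land \neg s) is true.
  At w3: \Box (\Box \neg q \land \neg s) requires \Box \neg q \land \neg s at every successor {w0, w3, w4, w5}.
    \Box \neg q \land \neg s fails at w0, so \Box (\Box \neg q \land \neg s) is false at w3.
      At w0: \Box \neg q is false, \neg s is true, so \Box \neg q \land \neg s is false.

Yes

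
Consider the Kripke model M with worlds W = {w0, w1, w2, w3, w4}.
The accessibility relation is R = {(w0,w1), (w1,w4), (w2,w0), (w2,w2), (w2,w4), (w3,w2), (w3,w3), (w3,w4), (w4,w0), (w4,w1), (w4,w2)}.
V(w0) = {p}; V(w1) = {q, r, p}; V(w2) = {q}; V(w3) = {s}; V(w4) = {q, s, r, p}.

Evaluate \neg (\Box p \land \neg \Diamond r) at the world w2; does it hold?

Recall that \Box ψ holds at a world iff ψ holds at every accessible world, and \Diamond ψ holds iff ψ holds at some accessible world.
At w2: \Box p \land \neg \Diamond r is false, so \neg (\Box p \land \neg \Diamond r) is true.
  At w2: \Box p is false, \neg \Diamond r is false, so \Box p \land \neg \Diamond r is false.
    At w2: \Box p requires p at every successor {w0, w2, w4}.
      p fails at w2, so \Box p is false at w2.
    At w2: \Diamond r is true, so \neg \Diamond r is false.
      At w2: \Diamond r requires r at some successor in {w0, w2, w4}.
        r holds at w4, so \Diamond r is true at w2.

Yes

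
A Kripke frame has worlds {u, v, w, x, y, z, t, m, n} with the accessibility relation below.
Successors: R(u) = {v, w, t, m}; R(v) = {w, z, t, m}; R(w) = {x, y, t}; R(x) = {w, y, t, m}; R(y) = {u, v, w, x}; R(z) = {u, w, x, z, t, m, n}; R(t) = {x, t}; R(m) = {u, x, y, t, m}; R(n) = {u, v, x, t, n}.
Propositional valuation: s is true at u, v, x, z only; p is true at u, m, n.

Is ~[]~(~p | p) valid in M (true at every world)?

Recall that []ψ holds at a world iff ψ holds at every accessible world, and <>ψ holds iff ψ holds at some accessible world.
Let φ = ~[]~(~p | p). Evaluate φ at each world:
  u (successors {v, w, t, m}): φ is true.
  v (successors {w, z, t, m}): φ is true.
  w (successors {x, y, t}): φ is true.
  x (successors {w, y, t, m}): φ is true.
  y (successors {u, v, w, x}): φ is true.
  z (successors {u, w, x, z, t, m, n}): φ is true.
  t (successors {x, t}): φ is true.
  m (successors {u, x, y, t, m}): φ is true.
  n (successors {u, v, x, t, n}): φ is true.
For instance, at y:
  At y: []~(~p | p) is false, so ~[]~(~p | p) is true.
    At y: []~(~p | p) requires ~(~p | p) at every successor {u, v, w, x}.
      ~(~p | p) fails at u, so []~(~p | p) is false at y.

Yes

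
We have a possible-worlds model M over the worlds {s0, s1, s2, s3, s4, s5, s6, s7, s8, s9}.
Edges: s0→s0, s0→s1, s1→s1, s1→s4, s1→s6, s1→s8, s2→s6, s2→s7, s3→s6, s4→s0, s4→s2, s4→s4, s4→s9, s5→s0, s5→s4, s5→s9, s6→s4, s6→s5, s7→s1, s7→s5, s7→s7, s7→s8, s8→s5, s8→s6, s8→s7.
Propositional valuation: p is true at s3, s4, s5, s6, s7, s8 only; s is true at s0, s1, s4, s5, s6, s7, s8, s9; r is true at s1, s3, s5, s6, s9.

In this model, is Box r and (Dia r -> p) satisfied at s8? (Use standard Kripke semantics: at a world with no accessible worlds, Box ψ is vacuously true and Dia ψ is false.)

No

Recall that Box ψ holds at a world iff ψ holds at every accessible world, and Dia ψ holds iff ψ holds at some accessible world.
At s8: Box r is false, Dia r -> p is true, so Box r and (Dia r -> p) is false.
  At s8: Box r requires r at every successor {s5, s6, s7}.
    r fails at s7, so Box r is false at s8.
  At s8: Dia r is true, p is true, so Dia r -> p is true.
    At s8: Dia r requires r at some successor in {s5, s6, s7}.
      r holds at s5, so Dia r is true at s8.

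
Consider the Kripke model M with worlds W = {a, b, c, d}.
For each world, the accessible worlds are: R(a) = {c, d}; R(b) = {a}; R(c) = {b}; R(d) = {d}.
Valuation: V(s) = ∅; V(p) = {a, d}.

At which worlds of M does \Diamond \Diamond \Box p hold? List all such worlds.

Let φ = \Diamond \Diamond \Box p. Evaluate φ at each world:
  a (successors {c, d}): φ is true.
  b (successors {a}): φ is true.
  c (successors {b}): φ is false.
  d (successors {d}): φ is true.
For instance, at a:
  At a: \Diamond \Diamond \Box p requires \Diamond \Box p at some successor in {c, d}.
    \Diamond \Box p holds at c, so \Diamond \Diamond \Box p is true at a.
      At c: \Diamond \Box p requires \Box p at some successor in {b}.
        \Box p holds at b, so \Diamond \Box p is true at c.
Satisfying worlds: {a, b, d}

a, b, d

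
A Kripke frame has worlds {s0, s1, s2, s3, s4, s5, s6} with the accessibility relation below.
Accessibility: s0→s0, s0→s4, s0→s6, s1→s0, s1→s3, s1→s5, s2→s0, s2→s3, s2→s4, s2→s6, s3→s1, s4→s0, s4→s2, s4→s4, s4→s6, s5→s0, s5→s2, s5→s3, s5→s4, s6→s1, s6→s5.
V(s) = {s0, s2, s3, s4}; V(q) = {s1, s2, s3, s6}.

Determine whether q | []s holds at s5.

Yes

At s5: q is false, []s is true, so q | []s is true.
  At s5: []s requires s at every successor {s0, s2, s3, s4}.
    At s0: s is true.
    At s2: s is true.
    At s3: s is true.
    At s4: s is true.
  So []s is true at s5.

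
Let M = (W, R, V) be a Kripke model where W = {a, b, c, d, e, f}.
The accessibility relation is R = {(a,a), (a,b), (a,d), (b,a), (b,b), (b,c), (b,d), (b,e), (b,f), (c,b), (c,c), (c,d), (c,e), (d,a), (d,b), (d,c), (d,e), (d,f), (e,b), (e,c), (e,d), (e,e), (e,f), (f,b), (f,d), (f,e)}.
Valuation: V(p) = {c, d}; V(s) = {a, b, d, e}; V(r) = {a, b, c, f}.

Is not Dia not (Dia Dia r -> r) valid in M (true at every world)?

Recall that Dia ψ holds at a world iff ψ holds at some accessible world.
Let φ = not Dia not (Dia Dia r -> r). Evaluate φ at each world:
  a (successors {a, b, d}): φ is false.
  b (successors {a, b, c, d, e, f}): φ is false.
  c (successors {b, c, d, e}): φ is false.
  d (successors {a, b, c, e, f}): φ is false.
  e (successors {b, c, d, e, f}): φ is false.
  f (successors {b, d, e}): φ is false.
Detail at a (counterexample):
  At a: Dia not (Dia Dia r -> r) is true, so not Dia not (Dia Dia r -> r) is false.
    At a: Dia not (Dia Dia r -> r) requires not (Dia Dia r -> r) at some successor in {a, b, d}.
      not (Dia Dia r -> r) holds at d, so Dia not (Dia Dia r -> r) is true at a.

No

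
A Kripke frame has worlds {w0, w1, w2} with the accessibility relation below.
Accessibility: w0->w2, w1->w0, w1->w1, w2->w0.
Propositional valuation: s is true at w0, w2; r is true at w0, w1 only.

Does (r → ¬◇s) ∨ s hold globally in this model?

No

Let φ = (r → ¬◇s) ∨ s. Evaluate φ at each world:
  w0 (successors {w2}): φ is true.
  w1 (successors {w0, w1}): φ is false.
  w2 (successors {w0}): φ is true.
Detail at w1 (counterexample):
  At w1: r → ¬◇s is false, s is false, so (r → ¬◇s) ∨ s is false.
    At w1: r is true, ¬◇s is false, so r → ¬◇s is false.
      At w1: ◇s is true, so ¬◇s is false.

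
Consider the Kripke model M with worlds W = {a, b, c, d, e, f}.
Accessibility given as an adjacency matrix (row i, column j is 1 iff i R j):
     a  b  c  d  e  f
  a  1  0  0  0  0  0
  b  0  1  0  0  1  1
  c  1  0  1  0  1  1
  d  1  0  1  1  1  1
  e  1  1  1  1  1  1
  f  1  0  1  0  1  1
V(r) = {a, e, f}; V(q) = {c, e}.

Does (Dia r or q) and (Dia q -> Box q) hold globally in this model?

No

Let φ = (Dia r or q) and (Dia q -> Box q). Evaluate φ at each world:
  a (successors {a}): φ is true.
  b (successors {b, e, f}): φ is false.
  c (successors {a, c, e, f}): φ is false.
  d (successors {a, c, d, e, f}): φ is false.
  e (successors {a, b, c, d, e, f}): φ is false.
  f (successors {a, c, e, f}): φ is false.
Detail at b (counterexample):
  At b: Dia r or q is true, Dia q -> Box q is false, so (Dia r or q) and (Dia q -> Box q) is false.
    At b: Dia r is true, q is false, so Dia r or q is true.
      At b: Dia r requires r at some successor in {b, e, f}.
        r holds at e, so Dia r is true at b.
    At b: Dia q is true, Box q is false, so Dia q -> Box q is false.
      At b: Dia q requires q at some successor in {b, e, f}.
        q holds at e, so Dia q is true at b.
      At b: Box q requires q at every successor {b, e, f}.
        q fails at b, so Box q is false at b.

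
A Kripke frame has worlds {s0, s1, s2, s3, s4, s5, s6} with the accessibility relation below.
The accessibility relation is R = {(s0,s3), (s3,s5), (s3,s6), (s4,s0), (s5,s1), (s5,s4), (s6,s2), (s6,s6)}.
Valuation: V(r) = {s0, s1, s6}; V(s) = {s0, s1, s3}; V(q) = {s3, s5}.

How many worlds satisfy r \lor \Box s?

5

Let φ = r \lor \Box s. Evaluate φ at each world:
  s0 (successors {s3}): φ is true.
  s1 (successors ∅): φ is true.
  s2 (successors ∅): φ is true.
  s3 (successors {s5, s6}): φ is false.
  s4 (successors {s0}): φ is true.
  s5 (successors {s1, s4}): φ is false.
  s6 (successors {s2, s6}): φ is true.
For instance, at s0:
  At s0: r is true, \Box s is true, so r \lor \Box s is true.
    At s0: \Box s requires s at every successor {s3}.
      At s3: s is true.
    So \Box s is true at s0.
Satisfying worlds: {s0, s1, s2, s4, s6}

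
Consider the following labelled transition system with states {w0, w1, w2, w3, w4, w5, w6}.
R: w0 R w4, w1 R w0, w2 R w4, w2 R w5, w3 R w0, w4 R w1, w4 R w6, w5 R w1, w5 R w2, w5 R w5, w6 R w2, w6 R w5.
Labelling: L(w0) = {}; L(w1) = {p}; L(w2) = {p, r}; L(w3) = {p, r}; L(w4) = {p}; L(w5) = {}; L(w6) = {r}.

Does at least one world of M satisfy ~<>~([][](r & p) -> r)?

Let φ = ~<>~([][](r & p) -> r). Evaluate φ at each world:
  w0 (successors {w4}): φ is true.
  w1 (successors {w0}): φ is true.
  w2 (successors {w4, w5}): φ is true.
  w3 (successors {w0}): φ is true.
  w4 (successors {w1, w6}): φ is true.
  w5 (successors {w1, w2, w5}): φ is true.
  w6 (successors {w2, w5}): φ is true.
Detail at w0 (witness):
  At w0: <>~([][](r & p) -> r) is false, so ~<>~([][](r & p) -> r) is true.
    At w0: <>~([][](r & p) -> r) requires ~([][](r & p) -> r) at some successor in {w4}.
      At w4: ~([][](r & p) -> r) is false.
    So <>~([][](r & p) -> r) is false at w0.

Yes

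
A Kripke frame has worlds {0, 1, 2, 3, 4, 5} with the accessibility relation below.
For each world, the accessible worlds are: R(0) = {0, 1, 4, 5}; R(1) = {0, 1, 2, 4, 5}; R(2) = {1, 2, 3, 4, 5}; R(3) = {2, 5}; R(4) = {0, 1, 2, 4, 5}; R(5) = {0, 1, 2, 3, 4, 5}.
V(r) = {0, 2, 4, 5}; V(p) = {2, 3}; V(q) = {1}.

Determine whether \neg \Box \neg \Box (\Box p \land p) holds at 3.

No

At 3: \Box \neg \Box (\Box p \land p) is true, so \neg \Box \neg \Box (\Box p \land p) is false.
  At 3: \Box \neg \Box (\Box p \land p) requires \neg \Box (\Box p \land p) at every successor {2, 5}.
      At 2: \Box (\Box p \land p) is false, so \neg \Box (\Box p \land p) is true.
      At 5: \Box (\Box p \land p) is false, so \neg \Box (\Box p \land p) is true.
  So \Box \neg \Box (\Box p \land p) is true at 3.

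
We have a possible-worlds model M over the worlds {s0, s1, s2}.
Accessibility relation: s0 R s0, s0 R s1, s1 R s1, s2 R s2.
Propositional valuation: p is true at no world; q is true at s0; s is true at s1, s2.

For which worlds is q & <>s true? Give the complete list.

Recall that <>ψ holds at a world iff ψ holds at some accessible world.
Let φ = q & <>s. Evaluate φ at each world:
  s0 (successors {s0, s1}): φ is true.
  s1 (successors {s1}): φ is false.
  s2 (successors {s2}): φ is false.
For instance, at s0:
  At s0: q is true, <>s is true, so q & <>s is true.
    At s0: <>s requires s at some successor in {s0, s1}.
      s holds at s1, so <>s is true at s0.
Satisfying worlds: {s0}

s0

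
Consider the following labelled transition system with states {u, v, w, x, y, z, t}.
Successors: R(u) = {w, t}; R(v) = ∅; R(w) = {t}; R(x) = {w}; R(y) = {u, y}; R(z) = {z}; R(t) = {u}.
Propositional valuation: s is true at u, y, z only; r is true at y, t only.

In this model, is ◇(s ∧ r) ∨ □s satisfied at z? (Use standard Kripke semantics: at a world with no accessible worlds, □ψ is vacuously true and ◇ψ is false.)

Yes

Recall that □ψ holds at a world iff ψ holds at every accessible world, and ◇ψ holds iff ψ holds at some accessible world.
At z: ◇(s ∧ r) is false, □s is true, so ◇(s ∧ r) ∨ □s is true.
  At z: ◇(s ∧ r) requires s ∧ r at some successor in {z}.
    At z: s ∧ r is false.
  So ◇(s ∧ r) is false at z.
  At z: □s requires s at every successor {z}.
    At z: s is true.
  So □s is true at z.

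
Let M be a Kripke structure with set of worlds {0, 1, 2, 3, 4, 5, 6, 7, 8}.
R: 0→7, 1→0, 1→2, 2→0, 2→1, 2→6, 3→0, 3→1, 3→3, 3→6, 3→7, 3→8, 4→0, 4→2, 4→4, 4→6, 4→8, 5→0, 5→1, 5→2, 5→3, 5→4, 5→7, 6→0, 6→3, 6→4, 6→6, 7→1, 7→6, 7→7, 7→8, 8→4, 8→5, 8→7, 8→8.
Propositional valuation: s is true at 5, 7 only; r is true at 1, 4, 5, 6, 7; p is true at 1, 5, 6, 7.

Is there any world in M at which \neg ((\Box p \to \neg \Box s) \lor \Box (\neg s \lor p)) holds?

Recall that \Box ψ holds at a world iff ψ holds at every accessible world, and \Diamond ψ holds iff ψ holds at some accessible world.
Let φ = \neg ((\Box p \to \neg \Box s) \lor \Box (\neg s \lor p)). Evaluate φ at each world:
  0 (successors {7}): φ is false.
  1 (successors {0, 2}): φ is false.
  2 (successors {0, 1, 6}): φ is false.
  3 (successors {0, 1, 3, 6, 7, 8}): φ is false.
  4 (successors {0, 2, 4, 6, 8}): φ is false.
  5 (successors {0, 1, 2, 3, 4, 7}): φ is false.
  6 (successors {0, 3, 4, 6}): φ is false.
  7 (successors {1, 6, 7, 8}): φ is false.
  8 (successors {4, 5, 7, 8}): φ is false.
For instance, at 0:
  At 0: (\Box p \to \neg \Box s) \lor \Box (\neg s \lor p) is true, so \neg ((\Box p \to \neg \Box s) \lor \Box (\neg s \lor p)) is false.
    At 0: \Box p \to \neg \Box s is false, \Box (\neg s \lor p) is true, so (\Box p \to \neg \Box s) \lor \Box (\neg s \lor p) is true.
      At 0: \Box p is true, \neg \Box s is false, so \Box p \to \neg \Box s is false.
      At 0: \Box (\neg s \lor p) requires \neg s \lor p at every successor {7}.
        At 7: \neg s \lor p is true.
      So \Box (\neg s \lor p) is true at 0.

No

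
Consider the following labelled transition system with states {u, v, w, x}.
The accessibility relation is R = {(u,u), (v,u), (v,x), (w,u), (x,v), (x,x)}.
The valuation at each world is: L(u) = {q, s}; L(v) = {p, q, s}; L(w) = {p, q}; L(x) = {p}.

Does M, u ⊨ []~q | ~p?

Yes

At u: []~q is false, ~p is true, so []~q | ~p is true.
  At u: []~q requires ~q at every successor {u}.
    ~q fails at u, so []~q is false at u.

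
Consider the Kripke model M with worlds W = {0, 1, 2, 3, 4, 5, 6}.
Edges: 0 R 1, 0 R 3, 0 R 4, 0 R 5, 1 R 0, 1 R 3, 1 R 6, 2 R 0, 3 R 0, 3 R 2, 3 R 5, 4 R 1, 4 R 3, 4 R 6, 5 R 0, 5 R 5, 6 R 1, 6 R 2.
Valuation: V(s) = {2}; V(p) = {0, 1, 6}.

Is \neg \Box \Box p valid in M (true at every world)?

Let φ = \neg \Box \Box p. Evaluate φ at each world:
  0 (successors {1, 3, 4, 5}): φ is true.
  1 (successors {0, 3, 6}): φ is true.
  2 (successors {0}): φ is true.
  3 (successors {0, 2, 5}): φ is true.
  4 (successors {1, 3, 6}): φ is true.
  5 (successors {0, 5}): φ is true.
  6 (successors {1, 2}): φ is true.
For instance, at 3:
  At 3: \Box \Box p is false, so \neg \Box \Box p is true.
    At 3: \Box \Box p requires \Box p at every successor {0, 2, 5}.
      \Box p fails at 0, so \Box \Box p is false at 3.

Yes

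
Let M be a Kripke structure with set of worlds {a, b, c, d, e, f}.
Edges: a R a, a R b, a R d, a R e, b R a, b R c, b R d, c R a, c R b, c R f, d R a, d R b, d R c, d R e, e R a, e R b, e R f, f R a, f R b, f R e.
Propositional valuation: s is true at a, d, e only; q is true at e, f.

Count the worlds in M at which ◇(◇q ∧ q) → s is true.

4

Let φ = ◇(◇q ∧ q) → s. Evaluate φ at each world:
  a (successors {a, b, d, e}): φ is true.
  b (successors {a, c, d}): φ is true.
  c (successors {a, b, f}): φ is false.
  d (successors {a, b, c, e}): φ is true.
  e (successors {a, b, f}): φ is true.
  f (successors {a, b, e}): φ is false.
For instance, at d:
  At d: ◇(◇q ∧ q) is true, s is true, so ◇(◇q ∧ q) → s is true.
    At d: ◇(◇q ∧ q) requires ◇q ∧ q at some successor in {a, b, c, e}.
      ◇q ∧ q holds at e, so ◇(◇q ∧ q) is true at d.
Satisfying worlds: {a, b, d, e}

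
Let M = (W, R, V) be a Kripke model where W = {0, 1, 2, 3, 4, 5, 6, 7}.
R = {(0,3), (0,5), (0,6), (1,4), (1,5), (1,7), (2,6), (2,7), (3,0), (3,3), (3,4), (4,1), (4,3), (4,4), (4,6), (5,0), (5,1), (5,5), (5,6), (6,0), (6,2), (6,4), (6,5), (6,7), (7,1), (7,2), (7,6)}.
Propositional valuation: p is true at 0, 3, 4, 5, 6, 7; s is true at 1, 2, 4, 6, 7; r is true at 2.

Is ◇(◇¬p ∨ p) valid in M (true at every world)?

Yes

Let φ = ◇(◇¬p ∨ p). Evaluate φ at each world:
  0 (successors {3, 5, 6}): φ is true.
  1 (successors {4, 5, 7}): φ is true.
  2 (successors {6, 7}): φ is true.
  3 (successors {0, 3, 4}): φ is true.
  4 (successors {1, 3, 4, 6}): φ is true.
  5 (successors {0, 1, 5, 6}): φ is true.
  6 (successors {0, 2, 4, 5, 7}): φ is true.
  7 (successors {1, 2, 6}): φ is true.
For instance, at 5:
  At 5: ◇(◇¬p ∨ p) requires ◇¬p ∨ p at some successor in {0, 1, 5, 6}.
    ◇¬p ∨ p holds at 0, so ◇(◇¬p ∨ p) is true at 5.
      At 0: ◇¬p is false, p is true, so ◇¬p ∨ p is true.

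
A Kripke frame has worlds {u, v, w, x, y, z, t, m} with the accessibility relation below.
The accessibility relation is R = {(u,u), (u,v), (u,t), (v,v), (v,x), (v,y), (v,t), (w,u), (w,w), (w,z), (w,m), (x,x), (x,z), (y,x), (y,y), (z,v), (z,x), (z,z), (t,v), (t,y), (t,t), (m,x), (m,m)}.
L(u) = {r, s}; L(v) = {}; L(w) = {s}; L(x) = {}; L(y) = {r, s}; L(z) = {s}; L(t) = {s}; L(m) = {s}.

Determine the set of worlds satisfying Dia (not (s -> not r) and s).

Let φ = Dia (not (s -> not r) and s). Evaluate φ at each world:
  u (successors {u, v, t}): φ is true.
  v (successors {v, x, y, t}): φ is true.
  w (successors {u, w, z, m}): φ is true.
  x (successors {x, z}): φ is false.
  y (successors {x, y}): φ is true.
  z (successors {v, x, z}): φ is false.
  t (successors {v, y, t}): φ is true.
  m (successors {x, m}): φ is false.
For instance, at u:
  At u: Dia (not (s -> not r) and s) requires not (s -> not r) and s at some successor in {u, v, t}.
    not (s -> not r) and s holds at u, so Dia (not (s -> not r) and s) is true at u.
Satisfying worlds: {u, v, w, y, t}

u, v, w, y, t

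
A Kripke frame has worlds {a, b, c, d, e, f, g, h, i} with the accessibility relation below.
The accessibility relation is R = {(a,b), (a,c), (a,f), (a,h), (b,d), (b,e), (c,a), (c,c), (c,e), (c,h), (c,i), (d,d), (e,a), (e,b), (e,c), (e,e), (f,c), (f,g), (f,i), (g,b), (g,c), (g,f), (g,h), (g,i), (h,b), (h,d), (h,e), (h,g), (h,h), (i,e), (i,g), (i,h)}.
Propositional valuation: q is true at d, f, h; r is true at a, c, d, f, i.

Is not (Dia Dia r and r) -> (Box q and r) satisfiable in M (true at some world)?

Recall that Box ψ holds at a world iff ψ holds at every accessible world, and Dia ψ holds iff ψ holds at some accessible world.
Let φ = not (Dia Dia r and r) -> (Box q and r). Evaluate φ at each world:
  a (successors {b, c, f, h}): φ is true.
  b (successors {d, e}): φ is false.
  c (successors {a, c, e, h, i}): φ is true.
  d (successors {d}): φ is true.
  e (successors {a, b, c, e}): φ is false.
  f (successors {c, g, i}): φ is true.
  g (successors {b, c, f, h, i}): φ is false.
  h (successors {b, d, e, g, h}): φ is false.
  i (successors {e, g, h}): φ is true.
Detail at a (witness):
  At a: not (Dia Dia r and r) is false, Box q and r is false, so not (Dia Dia r and r) -> (Box q and r) is true.
    At a: Dia Dia r and r is true, so not (Dia Dia r and r) is false.
      At a: Dia Dia r is true, r is true, so Dia Dia r and r is true.
    At a: Box q is false, r is true, so Box q and r is false.
      At a: Box q requires q at every successor {b, c, f, h}.
        q fails at b, so Box q is false at a.

Yes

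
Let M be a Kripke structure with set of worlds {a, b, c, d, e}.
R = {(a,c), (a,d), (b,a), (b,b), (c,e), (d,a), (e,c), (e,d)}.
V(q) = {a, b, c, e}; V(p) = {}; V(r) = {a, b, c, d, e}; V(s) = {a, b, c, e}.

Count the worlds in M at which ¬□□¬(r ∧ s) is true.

Let φ = ¬□□¬(r ∧ s). Evaluate φ at each world:
  a (successors {c, d}): φ is true.
  b (successors {a, b}): φ is true.
  c (successors {e}): φ is true.
  d (successors {a}): φ is true.
  e (successors {c, d}): φ is true.
For instance, at b:
  At b: □□¬(r ∧ s) is false, so ¬□□¬(r ∧ s) is true.
    At b: □□¬(r ∧ s) requires □¬(r ∧ s) at every successor {a, b}.
      □¬(r ∧ s) fails at a, so □□¬(r ∧ s) is false at b.
Satisfying worlds: {a, b, c, d, e}

5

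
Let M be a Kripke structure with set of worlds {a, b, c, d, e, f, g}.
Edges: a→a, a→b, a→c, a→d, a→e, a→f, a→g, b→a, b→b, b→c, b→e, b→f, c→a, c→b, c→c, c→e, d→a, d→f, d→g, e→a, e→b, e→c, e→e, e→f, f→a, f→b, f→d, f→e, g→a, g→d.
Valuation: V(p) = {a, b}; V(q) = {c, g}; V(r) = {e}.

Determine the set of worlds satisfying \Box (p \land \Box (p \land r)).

none

Let φ = \Box (p \land \Box (p \land r)). Evaluate φ at each world:
  a (successors {a, b, c, d, e, f, g}): φ is false.
  b (successors {a, b, c, e, f}): φ is false.
  c (successors {a, b, c, e}): φ is false.
  d (successors {a, f, g}): φ is false.
  e (successors {a, b, c, e, f}): φ is false.
  f (successors {a, b, d, e}): φ is false.
  g (successors {a, d}): φ is false.
For instance, at b:
  At b: \Box (p \land \Box (p \land r)) requires p \land \Box (p \land r) at every successor {a, b, c, e, f}.
    p \land \Box (p \land r) fails at a, so \Box (p \land \Box (p \land r)) is false at b.
      At a: p is true, \Box (p \land r) is false, so p \land \Box (p \land r) is false.
Satisfying worlds: none.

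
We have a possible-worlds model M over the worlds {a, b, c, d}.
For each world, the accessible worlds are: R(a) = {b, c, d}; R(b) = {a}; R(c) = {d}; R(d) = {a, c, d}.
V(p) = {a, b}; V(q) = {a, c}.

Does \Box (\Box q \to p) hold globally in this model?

Recall that \Box ψ holds at a world iff ψ holds at every accessible world, and \Diamond ψ holds iff ψ holds at some accessible world.
Let φ = \Box (\Box q \to p). Evaluate φ at each world:
  a (successors {b, c, d}): φ is true.
  b (successors {a}): φ is true.
  c (successors {d}): φ is true.
  d (successors {a, c, d}): φ is true.
For instance, at a:
  At a: \Box (\Box q \to p) requires \Box q \to p at every successor {b, c, d}.
      At b: \Box q is true, p is true, so \Box q \to p is true.
      At c: \Box q is false, p is false, so \Box q \to p is true.
      At d: \Box q is false, p is false, so \Box q \to p is true.
  So \Box (\Box q \to p) is true at a.

Yes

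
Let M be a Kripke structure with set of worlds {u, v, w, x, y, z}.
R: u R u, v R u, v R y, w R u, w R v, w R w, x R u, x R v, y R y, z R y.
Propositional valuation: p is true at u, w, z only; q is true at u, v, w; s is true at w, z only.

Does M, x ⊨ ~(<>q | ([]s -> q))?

At x: <>q | ([]s -> q) is true, so ~(<>q | ([]s -> q)) is false.
  At x: <>q is true, []s -> q is true, so <>q | ([]s -> q) is true.
    At x: <>q requires q at some successor in {u, v}.
      q holds at u, so <>q is true at x.
    At x: []s is false, q is false, so []s -> q is true.
      At x: []s requires s at every successor {u, v}.
        s fails at u, so []s is false at x.

No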